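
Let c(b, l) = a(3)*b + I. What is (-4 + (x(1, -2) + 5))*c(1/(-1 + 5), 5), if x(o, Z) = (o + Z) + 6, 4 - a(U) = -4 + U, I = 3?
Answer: 51/2 ≈ 25.500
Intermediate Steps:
a(U) = 8 - U (a(U) = 4 - (-4 + U) = 4 + (4 - U) = 8 - U)
x(o, Z) = 6 + Z + o (x(o, Z) = (Z + o) + 6 = 6 + Z + o)
c(b, l) = 3 + 5*b (c(b, l) = (8 - 1*3)*b + 3 = (8 - 3)*b + 3 = 5*b + 3 = 3 + 5*b)
(-4 + (x(1, -2) + 5))*c(1/(-1 + 5), 5) = (-4 + ((6 - 2 + 1) + 5))*(3 + 5/(-1 + 5)) = (-4 + (5 + 5))*(3 + 5/4) = (-4 + 10)*(3 + 5*(¼)) = 6*(3 + 5/4) = 6*(17/4) = 51/2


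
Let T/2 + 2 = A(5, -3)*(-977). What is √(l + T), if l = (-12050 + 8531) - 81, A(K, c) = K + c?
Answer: 2*I*√1878 ≈ 86.672*I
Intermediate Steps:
T = -3912 (T = -4 + 2*((5 - 3)*(-977)) = -4 + 2*(2*(-977)) = -4 + 2*(-1954) = -4 - 3908 = -3912)
l = -3600 (l = -3519 - 81 = -3600)
√(l + T) = √(-3600 - 3912) = √(-7512) = 2*I*√1878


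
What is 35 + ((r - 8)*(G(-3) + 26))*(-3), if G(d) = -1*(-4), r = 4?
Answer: 395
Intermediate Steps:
G(d) = 4
35 + ((r - 8)*(G(-3) + 26))*(-3) = 35 + ((4 - 8)*(4 + 26))*(-3) = 35 - 4*30*(-3) = 35 - 120*(-3) = 35 + 360 = 395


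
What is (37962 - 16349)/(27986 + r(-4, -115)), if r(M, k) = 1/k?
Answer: 2485495/3218389 ≈ 0.77228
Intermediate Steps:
(37962 - 16349)/(27986 + r(-4, -115)) = (37962 - 16349)/(27986 + 1/(-115)) = 21613/(27986 - 1/115) = 21613/(3218389/115) = 21613*(115/3218389) = 2485495/3218389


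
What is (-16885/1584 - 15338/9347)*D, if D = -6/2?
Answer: 16556317/448656 ≈ 36.902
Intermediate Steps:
D = -3 (D = -6*1/2 = -3)
(-16885/1584 - 15338/9347)*D = (-16885/1584 - 15338/9347)*(-3) = (-16885*1/1584 - 15338*1/9347)*(-3) = (-1535/144 - 15338/9347)*(-3) = -16556317/1345968*(-3) = 16556317/448656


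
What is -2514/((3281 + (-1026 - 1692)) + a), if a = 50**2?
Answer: -838/1021 ≈ -0.82076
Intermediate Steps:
a = 2500
-2514/((3281 + (-1026 - 1692)) + a) = -2514/((3281 + (-1026 - 1692)) + 2500) = -2514/((3281 - 2718) + 2500) = -2514/(563 + 2500) = -2514/3063 = -2514*1/3063 = -838/1021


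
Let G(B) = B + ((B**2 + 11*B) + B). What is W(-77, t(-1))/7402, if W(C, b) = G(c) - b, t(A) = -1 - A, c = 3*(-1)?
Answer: -15/3701 ≈ -0.0040530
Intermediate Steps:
c = -3
G(B) = B**2 + 13*B (G(B) = B + (B**2 + 12*B) = B**2 + 13*B)
W(C, b) = -30 - b (W(C, b) = -3*(13 - 3) - b = -3*10 - b = -30 - b)
W(-77, t(-1))/7402 = (-30 - (-1 - 1*(-1)))/7402 = (-30 - (-1 + 1))*(1/7402) = (-30 - 1*0)*(1/7402) = (-30 + 0)*(1/7402) = -30*1/7402 = -15/3701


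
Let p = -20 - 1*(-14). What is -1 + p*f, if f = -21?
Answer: 125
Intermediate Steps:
p = -6 (p = -20 + 14 = -6)
-1 + p*f = -1 - 6*(-21) = -1 + 126 = 125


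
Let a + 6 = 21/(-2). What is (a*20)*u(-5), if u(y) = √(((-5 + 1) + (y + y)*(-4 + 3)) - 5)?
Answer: -330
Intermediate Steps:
a = -33/2 (a = -6 + 21/(-2) = -6 + 21*(-½) = -6 - 21/2 = -33/2 ≈ -16.500)
u(y) = √(-9 - 2*y) (u(y) = √((-4 + (2*y)*(-1)) - 5) = √((-4 - 2*y) - 5) = √(-9 - 2*y))
(a*20)*u(-5) = (-33/2*20)*√(-9 - 2*(-5)) = -330*√(-9 + 10) = -330*√1 = -330*1 = -330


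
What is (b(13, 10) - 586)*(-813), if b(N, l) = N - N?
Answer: 476418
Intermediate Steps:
b(N, l) = 0
(b(13, 10) - 586)*(-813) = (0 - 586)*(-813) = -586*(-813) = 476418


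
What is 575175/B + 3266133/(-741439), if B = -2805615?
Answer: -7702786276/1670837253 ≈ -4.6101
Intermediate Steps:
575175/B + 3266133/(-741439) = 575175/(-2805615) + 3266133/(-741439) = 575175*(-1/2805615) + 3266133*(-1/741439) = -38345/187041 - 39351/8933 = -7702786276/1670837253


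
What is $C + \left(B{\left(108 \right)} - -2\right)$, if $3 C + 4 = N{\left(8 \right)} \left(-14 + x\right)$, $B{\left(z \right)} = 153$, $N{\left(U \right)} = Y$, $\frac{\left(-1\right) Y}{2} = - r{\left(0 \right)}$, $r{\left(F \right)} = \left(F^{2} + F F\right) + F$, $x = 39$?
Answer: $\frac{461}{3} \approx 153.67$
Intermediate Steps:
$r{\left(F \right)} = F + 2 F^{2}$ ($r{\left(F \right)} = \left(F^{2} + F^{2}\right) + F = 2 F^{2} + F = F + 2 F^{2}$)
$Y = 0$ ($Y = - 2 \left(- 0 \left(1 + 2 \cdot 0\right)\right) = - 2 \left(- 0 \left(1 + 0\right)\right) = - 2 \left(- 0 \cdot 1\right) = - 2 \left(\left(-1\right) 0\right) = \left(-2\right) 0 = 0$)
$N{\left(U \right)} = 0$
$C = - \frac{4}{3}$ ($C = - \frac{4}{3} + \frac{0 \left(-14 + 39\right)}{3} = - \frac{4}{3} + \frac{0 \cdot 25}{3} = - \frac{4}{3} + \frac{1}{3} \cdot 0 = - \frac{4}{3} + 0 = - \frac{4}{3} \approx -1.3333$)
$C + \left(B{\left(108 \right)} - -2\right) = - \frac{4}{3} + \left(153 - -2\right) = - \frac{4}{3} + \left(153 + 2\right) = - \frac{4}{3} + 155 = \frac{461}{3}$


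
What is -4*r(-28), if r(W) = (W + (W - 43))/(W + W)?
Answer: -99/14 ≈ -7.0714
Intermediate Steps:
r(W) = (-43 + 2*W)/(2*W) (r(W) = (W + (-43 + W))/((2*W)) = (-43 + 2*W)*(1/(2*W)) = (-43 + 2*W)/(2*W))
-4*r(-28) = -4*(-43/2 - 28)/(-28) = -(-1)*(-99)/(7*2) = -4*99/56 = -99/14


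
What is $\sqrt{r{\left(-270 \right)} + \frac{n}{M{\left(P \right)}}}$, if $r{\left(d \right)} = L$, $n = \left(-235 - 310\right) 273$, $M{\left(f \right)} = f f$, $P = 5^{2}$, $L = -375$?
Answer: $\frac{2 i \sqrt{95790}}{25} \approx 24.76 i$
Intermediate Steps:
$P = 25$
$M{\left(f \right)} = f^{2}$
$n = -148785$ ($n = \left(-545\right) 273 = -148785$)
$r{\left(d \right)} = -375$
$\sqrt{r{\left(-270 \right)} + \frac{n}{M{\left(P \right)}}} = \sqrt{-375 - \frac{148785}{25^{2}}} = \sqrt{-375 - \frac{148785}{625}} = \sqrt{-375 - \frac{29757}{125}} = \sqrt{- \frac{76632}{125}} = \frac{2 i \sqrt{95790}}{25}$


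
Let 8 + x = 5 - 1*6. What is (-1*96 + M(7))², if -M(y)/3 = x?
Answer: 4761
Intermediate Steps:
x = -9 (x = -8 + (5 - 1*6) = -8 + (5 - 6) = -8 - 1 = -9)
M(y) = 27 (M(y) = -3*(-9) = 27)
(-1*96 + M(7))² = (-1*96 + 27)² = (-96 + 27)² = (-69)² = 4761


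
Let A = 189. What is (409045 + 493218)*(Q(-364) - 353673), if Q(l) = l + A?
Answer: -319263958024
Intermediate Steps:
Q(l) = 189 + l (Q(l) = l + 189 = 189 + l)
(409045 + 493218)*(Q(-364) - 353673) = (409045 + 493218)*((189 - 364) - 353673) = 902263*(-175 - 353673) = 902263*(-353848) = -319263958024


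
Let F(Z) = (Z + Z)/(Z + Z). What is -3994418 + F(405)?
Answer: -3994417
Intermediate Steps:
F(Z) = 1 (F(Z) = (2*Z)/((2*Z)) = (2*Z)*(1/(2*Z)) = 1)
-3994418 + F(405) = -3994418 + 1 = -3994417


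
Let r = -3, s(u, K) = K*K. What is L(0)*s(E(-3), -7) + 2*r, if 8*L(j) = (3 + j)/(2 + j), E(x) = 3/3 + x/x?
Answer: 51/16 ≈ 3.1875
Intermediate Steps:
E(x) = 2 (E(x) = 3*(⅓) + 1 = 1 + 1 = 2)
s(u, K) = K²
L(j) = (3 + j)/(8*(2 + j)) (L(j) = ((3 + j)/(2 + j))/8 = (3 + j)/(8*(2 + j)))
L(0)*s(E(-3), -7) + 2*r = ((3 + 0)/(8*(2 + 0)))*(-7)² + 2*(-3) = ((⅛)*3/2)*49 - 6 = ((⅛)*(½)*3)*49 - 6 = (3/16)*49 - 6 = 147/16 - 6 = 51/16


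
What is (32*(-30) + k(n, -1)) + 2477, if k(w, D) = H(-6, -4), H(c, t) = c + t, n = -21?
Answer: 1507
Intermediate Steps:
k(w, D) = -10 (k(w, D) = -6 - 4 = -10)
(32*(-30) + k(n, -1)) + 2477 = (32*(-30) - 10) + 2477 = (-960 - 10) + 2477 = -970 + 2477 = 1507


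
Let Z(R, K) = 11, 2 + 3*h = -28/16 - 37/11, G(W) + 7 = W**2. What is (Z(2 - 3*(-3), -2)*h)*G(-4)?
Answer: -939/4 ≈ -234.75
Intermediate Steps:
G(W) = -7 + W**2
h = -313/132 (h = -2/3 + (-28/16 - 37/11)/3 = -2/3 + (-28*1/16 - 37*1/11)/3 = -2/3 + (-7/4 - 37/11)/3 = -2/3 + (1/3)*(-225/44) = -2/3 - 75/44 = -313/132 ≈ -2.3712)
(Z(2 - 3*(-3), -2)*h)*G(-4) = (11*(-313/132))*(-7 + (-4)**2) = -313*(-7 + 16)/12 = -313/12*9 = -939/4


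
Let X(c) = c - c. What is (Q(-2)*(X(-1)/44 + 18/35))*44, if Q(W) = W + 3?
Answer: 792/35 ≈ 22.629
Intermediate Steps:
Q(W) = 3 + W
X(c) = 0
(Q(-2)*(X(-1)/44 + 18/35))*44 = ((3 - 2)*(0/44 + 18/35))*44 = (1*(0*(1/44) + 18*(1/35)))*44 = (1*(0 + 18/35))*44 = (1*(18/35))*44 = (18/35)*44 = 792/35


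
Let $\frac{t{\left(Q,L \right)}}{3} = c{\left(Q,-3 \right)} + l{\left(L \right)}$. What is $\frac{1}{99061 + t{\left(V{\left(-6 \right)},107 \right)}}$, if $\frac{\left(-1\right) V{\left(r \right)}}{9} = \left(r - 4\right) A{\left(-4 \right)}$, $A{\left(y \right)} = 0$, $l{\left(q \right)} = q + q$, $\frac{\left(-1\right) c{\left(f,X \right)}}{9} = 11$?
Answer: $\frac{1}{99406} \approx 1.006 \cdot 10^{-5}$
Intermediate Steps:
$c{\left(f,X \right)} = -99$ ($c{\left(f,X \right)} = \left(-9\right) 11 = -99$)
$l{\left(q \right)} = 2 q$
$V{\left(r \right)} = 0$ ($V{\left(r \right)} = - 9 \left(r - 4\right) 0 = - 9 \left(-4 + r\right) 0 = \left(-9\right) 0 = 0$)
$t{\left(Q,L \right)} = -297 + 6 L$ ($t{\left(Q,L \right)} = 3 \left(-99 + 2 L\right) = -297 + 6 L$)
$\frac{1}{99061 + t{\left(V{\left(-6 \right)},107 \right)}} = \frac{1}{99061 + \left(-297 + 6 \cdot 107\right)} = \frac{1}{99061 + \left(-297 + 642\right)} = \frac{1}{99061 + 345} = \frac{1}{99406}$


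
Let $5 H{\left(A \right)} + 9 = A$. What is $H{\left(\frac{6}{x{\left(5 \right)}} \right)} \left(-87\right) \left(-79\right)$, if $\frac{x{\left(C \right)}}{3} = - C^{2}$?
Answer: $- \frac{1560171}{125} \approx -12481.0$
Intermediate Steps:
$x{\left(C \right)} = - 3 C^{2}$ ($x{\left(C \right)} = 3 \left(- C^{2}\right) = - 3 C^{2}$)
$H{\left(A \right)} = - \frac{9}{5} + \frac{A}{5}$
$H{\left(\frac{6}{x{\left(5 \right)}} \right)} \left(-87\right) \left(-79\right) = \left(- \frac{9}{5} + \frac{6 \frac{1}{\left(-3\right) 5^{2}}}{5}\right) \left(-87\right) \left(-79\right) = \left(- \frac{9}{5} + \frac{6 \frac{1}{\left(-3\right) 25}}{5}\right) \left(-87\right) \left(-79\right) = \left(- \frac{9}{5} + \frac{6 \frac{1}{-75}}{5}\right) \left(-87\right) \left(-79\right) = \left(- \frac{9}{5} + \frac{6 \left(- \frac{1}{75}\right)}{5}\right) \left(-87\right) \left(-79\right) = \left(- \frac{9}{5} + \frac{1}{5} \left(- \frac{2}{25}\right)\right) \left(-87\right) \left(-79\right) = \left(- \frac{9}{5} - \frac{2}{125}\right) \left(-87\right) \left(-79\right) = \left(- \frac{227}{125}\right) \left(-87\right) \left(-79\right) = \frac{19749}{125} \left(-79\right) = - \frac{1560171}{125}$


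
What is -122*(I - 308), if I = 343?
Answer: -4270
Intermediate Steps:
-122*(I - 308) = -122*(343 - 308) = -122*35 = -4270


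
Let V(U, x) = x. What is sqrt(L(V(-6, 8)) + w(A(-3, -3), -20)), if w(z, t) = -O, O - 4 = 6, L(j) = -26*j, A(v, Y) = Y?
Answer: I*sqrt(218) ≈ 14.765*I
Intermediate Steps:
O = 10 (O = 4 + 6 = 10)
w(z, t) = -10 (w(z, t) = -1*10 = -10)
sqrt(L(V(-6, 8)) + w(A(-3, -3), -20)) = sqrt(-26*8 - 10) = sqrt(-208 - 10) = sqrt(-218) = I*sqrt(218)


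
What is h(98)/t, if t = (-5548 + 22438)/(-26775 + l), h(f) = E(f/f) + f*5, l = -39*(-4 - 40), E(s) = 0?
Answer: -409297/563 ≈ -726.99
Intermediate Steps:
l = 1716 (l = -39*(-44) = 1716)
h(f) = 5*f (h(f) = 0 + f*5 = 0 + 5*f = 5*f)
t = -5630/8353 (t = (-5548 + 22438)/(-26775 + 1716) = 16890/(-25059) = 16890*(-1/25059) = -5630/8353 ≈ -0.67401)
h(98)/t = (5*98)/(-5630/8353) = 490*(-8353/5630) = -409297/563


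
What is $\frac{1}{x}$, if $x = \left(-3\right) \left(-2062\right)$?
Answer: $\frac{1}{6186} \approx 0.00016166$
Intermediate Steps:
$x = 6186$
$\frac{1}{x} = \frac{1}{6186}$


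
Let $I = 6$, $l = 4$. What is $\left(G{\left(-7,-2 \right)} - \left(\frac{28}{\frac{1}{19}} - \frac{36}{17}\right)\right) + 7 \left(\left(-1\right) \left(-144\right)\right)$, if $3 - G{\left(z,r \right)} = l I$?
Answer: $\frac{7771}{17} \approx 457.12$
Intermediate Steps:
$G{\left(z,r \right)} = -21$ ($G{\left(z,r \right)} = 3 - 4 \cdot 6 = 3 - 24 = -21$)
$\left(G{\left(-7,-2 \right)} - \left(\frac{28}{\frac{1}{19}} - \frac{36}{17}\right)\right) + 7 \left(\left(-1\right) \left(-144\right)\right) = \left(-21 - \left(\frac{28}{\frac{1}{19}} - \frac{36}{17}\right)\right) + 7 \left(\left(-1\right) \left(-144\right)\right) = \left(-21 - \left(28 \frac{1}{\frac{1}{19}} - \frac{36}{17}\right)\right) + 7 \cdot 144 = \left(-21 - \left(28 \cdot 19 - \frac{36}{17}\right)\right) + 1008 = \left(-21 - \left(532 - \frac{36}{17}\right)\right) + 1008 = \left(-21 - \frac{9008}{17}\right) + 1008 = - \frac{9365}{17} + 1008 = \frac{7771}{17}$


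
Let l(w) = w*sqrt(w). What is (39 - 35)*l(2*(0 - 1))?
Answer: -8*I*sqrt(2) ≈ -11.314*I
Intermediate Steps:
l(w) = w**(3/2)
(39 - 35)*l(2*(0 - 1)) = (39 - 35)*(2*(0 - 1))**(3/2) = 4*(2*(-1))**(3/2) = 4*(-2)**(3/2) = 4*(-2*I*sqrt(2)) = -8*I*sqrt(2)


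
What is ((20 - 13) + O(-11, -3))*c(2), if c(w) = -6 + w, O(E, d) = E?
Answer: 16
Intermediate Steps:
((20 - 13) + O(-11, -3))*c(2) = ((20 - 13) - 11)*(-6 + 2) = (7 - 11)*(-4) = -4*(-4) = 16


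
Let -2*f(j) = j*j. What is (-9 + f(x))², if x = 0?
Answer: 81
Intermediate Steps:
f(j) = -j²/2 (f(j) = -j*j/2 = -j²/2)
(-9 + f(x))² = (-9 - ½*0²)² = (-9 - ½*0)² = (-9 + 0)² = (-9)² = 81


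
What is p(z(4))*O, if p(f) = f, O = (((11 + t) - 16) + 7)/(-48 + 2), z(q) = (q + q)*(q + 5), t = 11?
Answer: -468/23 ≈ -20.348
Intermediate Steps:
z(q) = 2*q*(5 + q) (z(q) = (2*q)*(5 + q) = 2*q*(5 + q))
O = -13/46 (O = (((11 + 11) - 16) + 7)/(-48 + 2) = ((22 - 16) + 7)/(-46) = (6 + 7)*(-1/46) = 13*(-1/46) = -13/46 ≈ -0.28261)
p(z(4))*O = (2*4*(5 + 4))*(-13/46) = (2*4*9)*(-13/46) = 72*(-13/46) = -468/23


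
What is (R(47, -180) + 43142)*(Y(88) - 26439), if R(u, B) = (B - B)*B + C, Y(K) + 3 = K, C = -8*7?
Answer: -1135488444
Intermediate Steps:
C = -56
Y(K) = -3 + K
R(u, B) = -56 (R(u, B) = (B - B)*B - 56 = 0*B - 56 = 0 - 56 = -56)
(R(47, -180) + 43142)*(Y(88) - 26439) = (-56 + 43142)*((-3 + 88) - 26439) = 43086*(85 - 26439) = 43086*(-26354) = -1135488444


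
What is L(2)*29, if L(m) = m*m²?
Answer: 232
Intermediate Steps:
L(m) = m³
L(2)*29 = 2³*29 = 8*29 = 232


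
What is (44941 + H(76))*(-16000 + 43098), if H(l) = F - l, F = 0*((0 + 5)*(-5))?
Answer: 1215751770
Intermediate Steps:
F = 0 (F = 0*(5*(-5)) = 0*(-25) = 0)
H(l) = -l (H(l) = 0 - l = -l)
(44941 + H(76))*(-16000 + 43098) = (44941 - 1*76)*(-16000 + 43098) = (44941 - 76)*27098 = 44865*27098 = 1215751770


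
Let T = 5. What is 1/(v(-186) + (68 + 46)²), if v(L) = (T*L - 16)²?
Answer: 1/907912 ≈ 1.1014e-6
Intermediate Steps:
v(L) = (-16 + 5*L)² (v(L) = (5*L - 16)² = (-16 + 5*L)²)
1/(v(-186) + (68 + 46)²) = 1/((-16 + 5*(-186))² + (68 + 46)²) = 1/((-16 - 930)² + 114²) = 1/((-946)² + 12996) = 1/(894916 + 12996) = 1/907912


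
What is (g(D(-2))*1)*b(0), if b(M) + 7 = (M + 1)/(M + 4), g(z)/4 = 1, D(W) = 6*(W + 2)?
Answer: -27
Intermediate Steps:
D(W) = 12 + 6*W (D(W) = 6*(2 + W) = 12 + 6*W)
g(z) = 4 (g(z) = 4*1 = 4)
b(M) = -7 + (1 + M)/(4 + M) (b(M) = -7 + (M + 1)/(M + 4) = -7 + (1 + M)/(4 + M))
(g(D(-2))*1)*b(0) = (4*1)*(3*(-9 - 2*0)/(4 + 0)) = 4*(3*(-9 + 0)/4) = 4*(3*(¼)*(-9)) = 4*(-27/4) = -27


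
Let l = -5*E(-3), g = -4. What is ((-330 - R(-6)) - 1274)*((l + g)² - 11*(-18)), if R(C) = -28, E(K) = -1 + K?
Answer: -715504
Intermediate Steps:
l = 20 (l = -5*(-1 - 3) = -5*(-4) = 20)
((-330 - R(-6)) - 1274)*((l + g)² - 11*(-18)) = ((-330 - 1*(-28)) - 1274)*((20 - 4)² - 11*(-18)) = ((-330 + 28) - 1274)*(16² + 198) = (-302 - 1274)*(256 + 198) = -1576*454 = -715504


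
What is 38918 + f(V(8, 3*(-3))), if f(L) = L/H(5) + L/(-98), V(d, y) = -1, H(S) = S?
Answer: 19069727/490 ≈ 38918.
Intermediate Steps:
f(L) = 93*L/490 (f(L) = L/5 + L/(-98) = L*(1/5) + L*(-1/98) = L/5 - L/98 = 93*L/490)
38918 + f(V(8, 3*(-3))) = 38918 + (93/490)*(-1) = 38918 - 93/490 = 19069727/490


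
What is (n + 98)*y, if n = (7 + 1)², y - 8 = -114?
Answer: -17172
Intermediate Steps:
y = -106 (y = 8 - 114 = -106)
n = 64 (n = 8² = 64)
(n + 98)*y = (64 + 98)*(-106) = 162*(-106) = -17172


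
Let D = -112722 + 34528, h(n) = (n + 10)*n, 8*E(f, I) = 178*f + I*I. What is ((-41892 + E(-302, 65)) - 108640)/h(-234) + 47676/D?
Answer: -19671750401/5464822272 ≈ -3.5997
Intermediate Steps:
E(f, I) = I²/8 + 89*f/4 (E(f, I) = (178*f + I*I)/8 = (178*f + I²)/8 = (I² + 178*f)/8 = I²/8 + 89*f/4)
h(n) = n*(10 + n) (h(n) = (10 + n)*n = n*(10 + n))
D = -78194
((-41892 + E(-302, 65)) - 108640)/h(-234) + 47676/D = ((-41892 + ((⅛)*65² + (89/4)*(-302))) - 108640)/((-234*(10 - 234))) + 47676/(-78194) = ((-41892 + ((⅛)*4225 - 13439/2)) - 108640)/((-234*(-224))) + 47676*(-1/78194) = ((-41892 + (4225/8 - 13439/2)) - 108640)/52416 - 23838/39097 = ((-41892 - 49531/8) - 108640)*(1/52416) - 23838/39097 = (-384667/8 - 108640)*(1/52416) - 23838/39097 = -1253787/8*1/52416 - 23838/39097 = -417929/139776 - 23838/39097 = -19671750401/5464822272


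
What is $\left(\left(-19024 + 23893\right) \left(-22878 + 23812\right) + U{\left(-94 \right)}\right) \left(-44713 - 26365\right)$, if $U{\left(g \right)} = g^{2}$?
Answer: $-323865627596$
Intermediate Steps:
$\left(\left(-19024 + 23893\right) \left(-22878 + 23812\right) + U{\left(-94 \right)}\right) \left(-44713 - 26365\right) = \left(\left(-19024 + 23893\right) \left(-22878 + 23812\right) + \left(-94\right)^{2}\right) \left(-44713 - 26365\right) = \left(4869 \cdot 934 + 8836\right) \left(-71078\right) = \left(4547646 + 8836\right) \left(-71078\right) = 4556482 \left(-71078\right) = -323865627596$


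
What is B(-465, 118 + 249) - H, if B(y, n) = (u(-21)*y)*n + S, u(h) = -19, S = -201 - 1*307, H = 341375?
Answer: 2900562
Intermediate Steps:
S = -508 (S = -201 - 307 = -508)
B(y, n) = -508 - 19*n*y (B(y, n) = (-19*y)*n - 508 = -19*n*y - 508 = -508 - 19*n*y)
B(-465, 118 + 249) - H = (-508 - 19*(118 + 249)*(-465)) - 1*341375 = (-508 - 19*367*(-465)) - 341375 = (-508 + 3242445) - 341375 = 3241937 - 341375 = 2900562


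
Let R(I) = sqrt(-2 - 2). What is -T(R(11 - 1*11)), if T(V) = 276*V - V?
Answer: -550*I ≈ -550.0*I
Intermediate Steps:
R(I) = 2*I (R(I) = sqrt(-4) = 2*I)
T(V) = 275*V
-T(R(11 - 1*11)) = -275*2*I = -550*I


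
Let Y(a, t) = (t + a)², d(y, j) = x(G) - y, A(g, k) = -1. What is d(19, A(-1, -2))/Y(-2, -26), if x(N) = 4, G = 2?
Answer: -15/784 ≈ -0.019133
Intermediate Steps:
d(y, j) = 4 - y
Y(a, t) = (a + t)²
d(19, A(-1, -2))/Y(-2, -26) = (4 - 1*19)/((-2 - 26)²) = (4 - 19)/((-28)²) = -15/784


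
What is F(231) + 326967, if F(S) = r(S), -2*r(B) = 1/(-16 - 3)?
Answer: 12424747/38 ≈ 3.2697e+5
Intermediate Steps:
r(B) = 1/38 (r(B) = -1/(2*(-16 - 3)) = -1/2/(-19) = -1/2*(-1/19) = 1/38)
F(S) = 1/38
F(231) + 326967 = 1/38 + 326967 = 12424747/38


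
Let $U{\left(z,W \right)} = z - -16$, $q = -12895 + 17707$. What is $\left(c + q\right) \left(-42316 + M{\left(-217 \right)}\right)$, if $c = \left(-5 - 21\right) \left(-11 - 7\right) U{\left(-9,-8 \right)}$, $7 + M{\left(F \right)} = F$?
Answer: $-344063520$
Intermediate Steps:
$M{\left(F \right)} = -7 + F$
$q = 4812$
$U{\left(z,W \right)} = 16 + z$ ($U{\left(z,W \right)} = z + 16 = 16 + z$)
$c = 3276$ ($c = \left(-5 - 21\right) \left(-11 - 7\right) \left(16 - 9\right) = \left(-26\right) \left(-18\right) 7 = 468 \cdot 7 = 3276$)
$\left(c + q\right) \left(-42316 + M{\left(-217 \right)}\right) = \left(3276 + 4812\right) \left(-42316 - 224\right) = 8088 \left(-42316 - 224\right) = 8088 \left(-42540\right) = -344063520$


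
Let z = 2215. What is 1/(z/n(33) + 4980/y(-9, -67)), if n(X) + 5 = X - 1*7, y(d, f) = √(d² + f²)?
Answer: 4251471/229689437 - 219618*√4570/1148447185 ≈ 0.0055821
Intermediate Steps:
n(X) = -12 + X (n(X) = -5 + (X - 1*7) = -5 + (X - 7) = -5 + (-7 + X) = -12 + X)
1/(z/n(33) + 4980/y(-9, -67)) = 1/(2215/(-12 + 33) + 4980/(√((-9)² + (-67)²))) = 1/(2215/21 + 4980/(√(81 + 4489))) = 1/(2215*(1/21) + 4980/(√4570)) = 1/(2215/21 + 4980*(√4570/4570)) = 1/(2215/21 + 498*√4570/457)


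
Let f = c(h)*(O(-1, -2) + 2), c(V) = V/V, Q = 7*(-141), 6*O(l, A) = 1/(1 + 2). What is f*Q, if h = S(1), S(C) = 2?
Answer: -12173/6 ≈ -2028.8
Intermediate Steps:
O(l, A) = 1/18 (O(l, A) = 1/(6*(1 + 2)) = (⅙)/3 = (⅙)*(⅓) = 1/18)
h = 2
Q = -987
c(V) = 1
f = 37/18 (f = 1*(1/18 + 2) = 1*(37/18) = 37/18 ≈ 2.0556)
f*Q = (37/18)*(-987) = -12173/6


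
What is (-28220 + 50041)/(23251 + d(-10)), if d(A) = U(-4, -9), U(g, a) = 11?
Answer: 21821/23262 ≈ 0.93805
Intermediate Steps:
d(A) = 11
(-28220 + 50041)/(23251 + d(-10)) = (-28220 + 50041)/(23251 + 11) = 21821/23262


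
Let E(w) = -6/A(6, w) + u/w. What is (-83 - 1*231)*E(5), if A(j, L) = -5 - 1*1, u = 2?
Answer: -2198/5 ≈ -439.60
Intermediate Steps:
A(j, L) = -6 (A(j, L) = -5 - 1 = -6)
E(w) = 1 + 2/w (E(w) = -6/(-6) + 2/w = -6*(-⅙) + 2/w = 1 + 2/w)
(-83 - 1*231)*E(5) = (-83 - 1*231)*((2 + 5)/5) = (-83 - 231)*((⅕)*7) = -314*7/5 = -2198/5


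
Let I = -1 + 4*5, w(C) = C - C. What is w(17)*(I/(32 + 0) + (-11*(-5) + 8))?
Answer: 0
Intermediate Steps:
w(C) = 0
I = 19 (I = -1 + 20 = 19)
w(17)*(I/(32 + 0) + (-11*(-5) + 8)) = 0*(19/(32 + 0) + (-11*(-5) + 8)) = 0*(19/32 + (55 + 8)) = 0*((1/32)*19 + 63) = 0*(19/32 + 63) = 0*(2035/32) = 0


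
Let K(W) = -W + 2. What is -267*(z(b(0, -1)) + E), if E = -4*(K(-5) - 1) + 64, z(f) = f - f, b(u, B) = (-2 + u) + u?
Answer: -10680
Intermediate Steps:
b(u, B) = -2 + 2*u
K(W) = 2 - W
z(f) = 0
E = 40 (E = -4*((2 - 1*(-5)) - 1) + 64 = -4*((2 + 5) - 1) + 64 = -4*(7 - 1) + 64 = -4*6 + 64 = -24 + 64 = 40)
-267*(z(b(0, -1)) + E) = -267*(0 + 40) = -267*40 = -10680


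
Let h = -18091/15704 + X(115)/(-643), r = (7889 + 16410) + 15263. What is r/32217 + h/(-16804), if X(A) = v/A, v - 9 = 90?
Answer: 772030191261536387/628661507809427040 ≈ 1.2281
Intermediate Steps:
v = 99 (v = 9 + 90 = 99)
X(A) = 99/A
r = 39562 (r = 24299 + 15263 = 39562)
h = -1339293691/1161232280 (h = -18091/15704 + (99/115)/(-643) = -18091*1/15704 + (99*(1/115))*(-1/643) = -18091/15704 + (99/115)*(-1/643) = -18091/15704 - 99/73945 = -1339293691/1161232280 ≈ -1.1533)
r/32217 + h/(-16804) = 39562/32217 - 1339293691/1161232280/(-16804) = 39562*(1/32217) - 1339293691/1161232280*(-1/16804) = 39562/32217 + 1339293691/19513347233120 = 772030191261536387/628661507809427040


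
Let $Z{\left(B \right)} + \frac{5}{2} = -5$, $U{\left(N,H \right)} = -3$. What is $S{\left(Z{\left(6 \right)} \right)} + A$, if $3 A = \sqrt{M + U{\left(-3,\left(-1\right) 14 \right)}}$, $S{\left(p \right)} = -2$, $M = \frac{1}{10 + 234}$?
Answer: $-2 + \frac{i \sqrt{44591}}{366} \approx -2.0 + 0.57696 i$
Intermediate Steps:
$Z{\left(B \right)} = - \frac{15}{2}$ ($Z{\left(B \right)} = - \frac{5}{2} - 5 = - \frac{15}{2}$)
$M = \frac{1}{244} \approx 0.0040984$
$A = \frac{i \sqrt{44591}}{366}$ ($A = \frac{\sqrt{\frac{1}{244} - 3}}{3} = \frac{\sqrt{- \frac{731}{244}}}{3} = \frac{\frac{1}{122} i \sqrt{44591}}{3} = \frac{i \sqrt{44591}}{366} \approx 0.57696 i$)
$S{\left(Z{\left(6 \right)} \right)} + A = -2 + \frac{i \sqrt{44591}}{366}$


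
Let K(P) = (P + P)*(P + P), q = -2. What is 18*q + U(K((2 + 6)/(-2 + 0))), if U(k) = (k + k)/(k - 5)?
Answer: -1996/59 ≈ -33.831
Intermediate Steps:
K(P) = 4*P² (K(P) = (2*P)*(2*P) = 4*P²)
U(k) = 2*k/(-5 + k) (U(k) = (2*k)/(-5 + k) = 2*k/(-5 + k))
18*q + U(K((2 + 6)/(-2 + 0))) = 18*(-2) + 2*(4*((2 + 6)/(-2 + 0))²)/(-5 + 4*((2 + 6)/(-2 + 0))²) = -36 + 2*(4*(8/(-2))²)/(-5 + 4*(8/(-2))²) = -36 + 2*(4*(8*(-½))²)/(-5 + 4*(8*(-½))²) = -36 + 2*(4*(-4)²)/(-5 + 4*(-4)²) = -36 + 2*(4*16)/(-5 + 4*16) = -36 + 2*64/(-5 + 64) = -36 + 2*64/59 = -36 + 2*64*(1/59) = -36 + 128/59 = -1996/59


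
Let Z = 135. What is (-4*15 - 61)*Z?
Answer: -16335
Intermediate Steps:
(-4*15 - 61)*Z = (-4*15 - 61)*135 = (-60 - 61)*135 = -121*135 = -16335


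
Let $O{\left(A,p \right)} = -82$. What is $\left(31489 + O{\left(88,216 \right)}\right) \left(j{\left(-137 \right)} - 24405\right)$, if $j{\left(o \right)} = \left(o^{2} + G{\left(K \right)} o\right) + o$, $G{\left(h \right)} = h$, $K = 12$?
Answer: $-232945719$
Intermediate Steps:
$j{\left(o \right)} = o^{2} + 13 o$ ($j{\left(o \right)} = \left(o^{2} + 12 o\right) + o = o^{2} + 13 o$)
$\left(31489 + O{\left(88,216 \right)}\right) \left(j{\left(-137 \right)} - 24405\right) = \left(31489 - 82\right) \left(- 137 \left(13 - 137\right) - 24405\right) = 31407 \left(\left(-137\right) \left(-124\right) - 24405\right) = 31407 \left(16988 - 24405\right) = 31407 \left(-7417\right) = -232945719$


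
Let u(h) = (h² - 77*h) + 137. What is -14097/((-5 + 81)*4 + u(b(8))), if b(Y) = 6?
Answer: -4699/5 ≈ -939.80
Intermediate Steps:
u(h) = 137 + h² - 77*h
-14097/((-5 + 81)*4 + u(b(8))) = -14097/((-5 + 81)*4 + (137 + 6² - 77*6)) = -14097/(76*4 + (137 + 36 - 462)) = -14097/(304 - 289) = -14097/15 = -14097*1/15 = -4699/5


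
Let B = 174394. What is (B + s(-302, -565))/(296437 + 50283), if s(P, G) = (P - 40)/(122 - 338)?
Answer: 2092747/4160640 ≈ 0.50299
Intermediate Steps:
s(P, G) = 5/27 - P/216 (s(P, G) = (-40 + P)/(-216) = (-40 + P)*(-1/216) = 5/27 - P/216)
(B + s(-302, -565))/(296437 + 50283) = (174394 + (5/27 - 1/216*(-302)))/(296437 + 50283) = (174394 + (5/27 + 151/108))/346720 = (174394 + 19/12)*(1/346720) = (2092747/12)*(1/346720) = 2092747/4160640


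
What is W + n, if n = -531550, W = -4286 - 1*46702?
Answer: -582538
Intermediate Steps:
W = -50988 (W = -4286 - 46702 = -50988)
W + n = -50988 - 531550 = -582538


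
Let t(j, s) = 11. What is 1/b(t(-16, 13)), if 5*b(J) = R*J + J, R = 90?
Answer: 5/1001 ≈ 0.0049950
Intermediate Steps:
b(J) = 91*J/5 (b(J) = (90*J + J)/5 = (91*J)/5 = 91*J/5)
1/b(t(-16, 13)) = 1/((91/5)*11) = 1/(1001/5) = 5/1001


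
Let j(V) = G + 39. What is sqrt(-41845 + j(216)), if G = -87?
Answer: I*sqrt(41893) ≈ 204.68*I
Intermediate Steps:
j(V) = -48 (j(V) = -87 + 39 = -48)
sqrt(-41845 + j(216)) = sqrt(-41845 - 48) = sqrt(-41893) = I*sqrt(41893)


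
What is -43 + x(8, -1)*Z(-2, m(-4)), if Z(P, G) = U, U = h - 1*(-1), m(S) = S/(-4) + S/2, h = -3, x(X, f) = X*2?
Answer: -75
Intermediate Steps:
x(X, f) = 2*X
m(S) = S/4 (m(S) = S*(-¼) + S*(½) = -S/4 + S/2 = S/4)
U = -2 (U = -3 - 1*(-1) = -3 + 1 = -2)
Z(P, G) = -2
-43 + x(8, -1)*Z(-2, m(-4)) = -43 + (2*8)*(-2) = -43 + 16*(-2) = -43 - 32 = -75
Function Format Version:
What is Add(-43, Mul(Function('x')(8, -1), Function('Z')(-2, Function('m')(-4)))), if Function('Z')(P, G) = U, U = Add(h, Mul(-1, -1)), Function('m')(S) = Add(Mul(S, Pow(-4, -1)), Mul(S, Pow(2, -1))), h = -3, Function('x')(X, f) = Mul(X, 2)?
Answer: -75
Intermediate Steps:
Function('x')(X, f) = Mul(2, X)
Function('m')(S) = Mul(Rational(1, 4), S) (Function('m')(S) = Add(Mul(S, Rational(-1, 4)), Mul(S, Rational(1, 2))) = Add(Mul(Rational(-1, 4), S), Mul(Rational(1, 2), S)) = Mul(Rational(1, 4), S))
U = -2 (U = Add(-3, Mul(-1, -1)) = Add(-3, 1) = -2)
Function('Z')(P, G) = -2
Add(-43, Mul(Function('x')(8, -1), Function('Z')(-2, Function('m')(-4)))) = Add(-43, Mul(Mul(2, 8), -2)) = Add(-43, Mul(16, -2)) = Add(-43, -32) = -75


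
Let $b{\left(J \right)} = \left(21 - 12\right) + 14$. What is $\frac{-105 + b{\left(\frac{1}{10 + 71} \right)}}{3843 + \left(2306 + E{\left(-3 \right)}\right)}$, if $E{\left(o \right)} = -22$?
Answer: $- \frac{82}{6127} \approx -0.013383$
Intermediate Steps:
$b{\left(J \right)} = 23$ ($b{\left(J \right)} = 9 + 14 = 23$)
$\frac{-105 + b{\left(\frac{1}{10 + 71} \right)}}{3843 + \left(2306 + E{\left(-3 \right)}\right)} = \frac{-105 + 23}{3843 + \left(2306 - 22\right)} = - \frac{82}{3843 + 2284} = - \frac{82}{6127}$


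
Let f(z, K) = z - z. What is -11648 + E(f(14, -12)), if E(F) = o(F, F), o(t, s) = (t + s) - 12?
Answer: -11660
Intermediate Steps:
f(z, K) = 0
o(t, s) = -12 + s + t (o(t, s) = (s + t) - 12 = -12 + s + t)
E(F) = -12 + 2*F (E(F) = -12 + F + F = -12 + 2*F)
-11648 + E(f(14, -12)) = -11648 + (-12 + 2*0) = -11648 + (-12 + 0) = -11648 - 12 = -11660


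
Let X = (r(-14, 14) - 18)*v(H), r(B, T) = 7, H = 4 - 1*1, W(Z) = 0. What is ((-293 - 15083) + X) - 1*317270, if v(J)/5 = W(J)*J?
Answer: -332646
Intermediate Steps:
H = 3 (H = 4 - 1 = 3)
v(J) = 0 (v(J) = 5*(0*J) = 5*0 = 0)
X = 0 (X = (7 - 18)*0 = -11*0 = 0)
((-293 - 15083) + X) - 1*317270 = ((-293 - 15083) + 0) - 1*317270 = (-15376 + 0) - 317270 = -15376 - 317270 = -332646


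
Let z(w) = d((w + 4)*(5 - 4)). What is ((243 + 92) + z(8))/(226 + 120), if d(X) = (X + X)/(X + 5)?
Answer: 5719/5882 ≈ 0.97229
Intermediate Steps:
d(X) = 2*X/(5 + X) (d(X) = (2*X)/(5 + X) = 2*X/(5 + X))
z(w) = 2*(4 + w)/(9 + w) (z(w) = 2*((w + 4)*(5 - 4))/(5 + (w + 4)*(5 - 4)) = 2*((4 + w)*1)/(5 + (4 + w)*1) = 2*(4 + w)/(5 + (4 + w)) = 2*(4 + w)/(9 + w))
((243 + 92) + z(8))/(226 + 120) = ((243 + 92) + 2*(4 + 8)/(9 + 8))/(226 + 120) = (335 + 2*12/17)/346 = (335 + 2*(1/17)*12)*(1/346) = (335 + 24/17)*(1/346) = (5719/17)*(1/346) = 5719/5882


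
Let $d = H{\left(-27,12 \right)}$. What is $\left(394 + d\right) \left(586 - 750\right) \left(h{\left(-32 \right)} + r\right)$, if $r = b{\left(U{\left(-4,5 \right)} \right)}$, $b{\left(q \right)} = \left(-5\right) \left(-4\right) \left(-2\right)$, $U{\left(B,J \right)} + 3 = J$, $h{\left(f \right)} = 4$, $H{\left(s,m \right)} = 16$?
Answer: $2420640$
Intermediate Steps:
$d = 16$
$U{\left(B,J \right)} = -3 + J$
$b{\left(q \right)} = -40$ ($b{\left(q \right)} = 20 \left(-2\right) = -40$)
$r = -40$
$\left(394 + d\right) \left(586 - 750\right) \left(h{\left(-32 \right)} + r\right) = \left(394 + 16\right) \left(586 - 750\right) \left(4 - 40\right) = 410 \left(-164\right) \left(-36\right) = \left(-67240\right) \left(-36\right) = 2420640$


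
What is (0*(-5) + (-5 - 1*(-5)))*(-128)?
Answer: 0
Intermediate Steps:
(0*(-5) + (-5 - 1*(-5)))*(-128) = (0 + (-5 + 5))*(-128) = (0 + 0)*(-128) = 0*(-128) = 0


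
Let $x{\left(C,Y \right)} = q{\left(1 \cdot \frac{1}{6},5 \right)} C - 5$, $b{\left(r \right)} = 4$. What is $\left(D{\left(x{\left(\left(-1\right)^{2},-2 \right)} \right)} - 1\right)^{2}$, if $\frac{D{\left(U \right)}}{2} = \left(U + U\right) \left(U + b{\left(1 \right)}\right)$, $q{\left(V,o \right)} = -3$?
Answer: $16129$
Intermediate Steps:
$x{\left(C,Y \right)} = -5 - 3 C$ ($x{\left(C,Y \right)} = - 3 C - 5 = -5 - 3 C$)
$D{\left(U \right)} = 4 U \left(4 + U\right)$ ($D{\left(U \right)} = 2 \left(U + U\right) \left(U + 4\right) = 2 \cdot 2 U \left(4 + U\right) = 4 U \left(4 + U\right)$)
$\left(D{\left(x{\left(\left(-1\right)^{2},-2 \right)} \right)} - 1\right)^{2} = \left(4 \left(-5 - 3 \left(-1\right)^{2}\right) \left(4 - \left(5 + 3 \left(-1\right)^{2}\right)\right) - 1\right)^{2} = \left(4 \left(-5 - 3\right) \left(4 - 8\right) - 1\right)^{2} = \left(4 \left(-8\right) \left(4 - 8\right) - 1\right)^{2} = \left(4 \left(-8\right) \left(-4\right) - 1\right)^{2} = \left(128 - 1\right)^{2} = 127^{2} = 16129$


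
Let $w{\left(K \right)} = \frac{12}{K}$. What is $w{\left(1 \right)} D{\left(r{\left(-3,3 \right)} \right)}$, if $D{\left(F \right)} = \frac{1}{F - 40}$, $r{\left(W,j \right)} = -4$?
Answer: $- \frac{3}{11} \approx -0.27273$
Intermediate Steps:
$D{\left(F \right)} = \frac{1}{-40 + F}$
$w{\left(1 \right)} D{\left(r{\left(-3,3 \right)} \right)} = \frac{12 \cdot 1^{-1}}{-40 - 4} = \frac{12 \cdot 1}{-44} = 12 \left(- \frac{1}{44}\right) = - \frac{3}{11}$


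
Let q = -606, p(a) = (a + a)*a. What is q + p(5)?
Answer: -556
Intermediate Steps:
p(a) = 2*a² (p(a) = (2*a)*a = 2*a²)
q + p(5) = -606 + 2*5² = -606 + 2*25 = -606 + 50 = -556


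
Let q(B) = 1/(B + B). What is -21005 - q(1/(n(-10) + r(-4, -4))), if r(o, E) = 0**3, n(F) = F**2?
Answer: -21055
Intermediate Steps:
r(o, E) = 0
q(B) = 1/(2*B)
-21005 - q(1/(n(-10) + r(-4, -4))) = -21005 - 1/(2*(1/((-10)**2 + 0))) = -21005 - 1/(2*(1/(100 + 0))) = -21005 - 1/(2*(1/100)) = -21005 - 1/(2*1/100) = -21005 - 100/2 = -21005 - 1*50 = -21005 - 50 = -21055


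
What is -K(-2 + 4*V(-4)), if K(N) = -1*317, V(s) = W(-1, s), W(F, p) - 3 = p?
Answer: 317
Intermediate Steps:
W(F, p) = 3 + p
V(s) = 3 + s
K(N) = -317
-K(-2 + 4*V(-4)) = -1*(-317) = 317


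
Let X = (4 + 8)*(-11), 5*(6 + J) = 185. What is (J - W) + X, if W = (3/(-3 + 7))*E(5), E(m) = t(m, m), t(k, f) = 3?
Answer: -413/4 ≈ -103.25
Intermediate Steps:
J = 31 (J = -6 + (1/5)*185 = -6 + 37 = 31)
E(m) = 3
W = 9/4 (W = (3/(-3 + 7))*3 = (3/4)*3 = 9/4 ≈ 2.2500)
X = -132 (X = 12*(-11) = -132)
(J - W) + X = (31 - 1*9/4) - 132 = (31 - 9/4) - 132 = 115/4 - 132 = -413/4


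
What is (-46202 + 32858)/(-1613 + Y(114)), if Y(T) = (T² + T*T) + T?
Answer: -13344/24493 ≈ -0.54481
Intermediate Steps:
Y(T) = T + 2*T² (Y(T) = (T² + T²) + T = 2*T² + T = T + 2*T²)
(-46202 + 32858)/(-1613 + Y(114)) = (-46202 + 32858)/(-1613 + 114*(1 + 2*114)) = -13344/(-1613 + 114*(1 + 228)) = -13344/(-1613 + 114*229) = -13344/(-1613 + 26106) = -13344/24493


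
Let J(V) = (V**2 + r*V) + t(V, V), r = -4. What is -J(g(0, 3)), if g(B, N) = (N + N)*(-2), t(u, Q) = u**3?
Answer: 1536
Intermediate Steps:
g(B, N) = -4*N (g(B, N) = (2*N)*(-2) = -4*N)
J(V) = V**2 + V**3 - 4*V (J(V) = (V**2 - 4*V) + V**3 = V**2 + V**3 - 4*V)
-J(g(0, 3)) = -(-4*3)*(-4 - 4*3 + (-4*3)**2) = -(-12)*(-4 - 12 + (-12)**2) = -(-12)*(-4 - 12 + 144) = -(-12)*128 = -1*(-1536) = 1536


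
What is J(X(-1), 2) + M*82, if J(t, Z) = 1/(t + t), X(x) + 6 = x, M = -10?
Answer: -11481/14 ≈ -820.07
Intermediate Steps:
X(x) = -6 + x
J(t, Z) = 1/(2*t)
J(X(-1), 2) + M*82 = 1/(2*(-6 - 1)) - 10*82 = (½)/(-7) - 820 = (½)*(-⅐) - 820 = -1/14 - 820 = -11481/14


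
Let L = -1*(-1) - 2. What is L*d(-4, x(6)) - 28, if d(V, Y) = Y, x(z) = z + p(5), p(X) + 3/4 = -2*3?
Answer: -109/4 ≈ -27.250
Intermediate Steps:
p(X) = -27/4 (p(X) = -3/4 - 2*3 = -3/4 - 6 = -27/4)
x(z) = -27/4 + z (x(z) = z - 27/4 = -27/4 + z)
L = -1 (L = 1 - 2 = -1)
L*d(-4, x(6)) - 28 = -(-27/4 + 6) - 28 = -1*(-3/4) - 28 = 3/4 - 28 = -109/4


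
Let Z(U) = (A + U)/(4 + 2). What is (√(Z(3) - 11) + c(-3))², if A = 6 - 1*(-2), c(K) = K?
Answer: (18 - I*√330)²/36 ≈ -0.16667 - 18.166*I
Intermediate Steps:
A = 8 (A = 6 + 2 = 8)
Z(U) = 4/3 + U/6 (Z(U) = (8 + U)/(4 + 2) = (8 + U)/6 = (8 + U)*(⅙) = 4/3 + U/6)
(√(Z(3) - 11) + c(-3))² = (√((4/3 + (⅙)*3) - 11) - 3)² = (√((4/3 + ½) - 11) - 3)² = (√(11/6 - 11) - 3)² = (√(-55/6) - 3)² = (I*√330/6 - 3)² = (-3 + I*√330/6)²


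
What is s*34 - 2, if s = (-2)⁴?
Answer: 542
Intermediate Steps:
s = 16
s*34 - 2 = 16*34 - 2 = 544 - 2 = 542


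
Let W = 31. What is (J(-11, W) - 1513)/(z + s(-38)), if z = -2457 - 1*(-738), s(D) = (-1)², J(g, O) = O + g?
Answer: 1493/1718 ≈ 0.86903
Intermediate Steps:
s(D) = 1
z = -1719 (z = -2457 + 738 = -1719)
(J(-11, W) - 1513)/(z + s(-38)) = ((31 - 11) - 1513)/(-1719 + 1) = (20 - 1513)/(-1718) = -1493*(-1/1718) = 1493/1718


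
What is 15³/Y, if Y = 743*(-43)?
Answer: -3375/31949 ≈ -0.10564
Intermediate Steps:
Y = -31949
15³/Y = 15³/(-31949) = 3375*(-1/31949) = -3375/31949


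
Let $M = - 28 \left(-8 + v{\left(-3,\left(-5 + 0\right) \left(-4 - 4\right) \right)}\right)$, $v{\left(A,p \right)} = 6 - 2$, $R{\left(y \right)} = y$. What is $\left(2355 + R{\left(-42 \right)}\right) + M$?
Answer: $2425$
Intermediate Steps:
$v{\left(A,p \right)} = 4$ ($v{\left(A,p \right)} = 6 - 2 = 4$)
$M = 112$ ($M = - 28 \left(-8 + 4\right) = \left(-28\right) \left(-4\right) = 112$)
$\left(2355 + R{\left(-42 \right)}\right) + M = \left(2355 - 42\right) + 112 = 2313 + 112 = 2425$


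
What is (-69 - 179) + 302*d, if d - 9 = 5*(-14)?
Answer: -18670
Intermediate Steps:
d = -61 (d = 9 + 5*(-14) = 9 - 70 = -61)
(-69 - 179) + 302*d = (-69 - 179) + 302*(-61) = -248 - 18422 = -18670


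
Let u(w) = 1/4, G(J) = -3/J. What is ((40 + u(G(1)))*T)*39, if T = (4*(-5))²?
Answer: 627900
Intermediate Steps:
T = 400 (T = (-20)² = 400)
u(w) = ¼
((40 + u(G(1)))*T)*39 = ((40 + ¼)*400)*39 = ((161/4)*400)*39 = 16100*39 = 627900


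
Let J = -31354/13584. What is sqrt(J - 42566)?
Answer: I*sqrt(490932465402)/3396 ≈ 206.32*I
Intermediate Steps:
J = -15677/6792 (J = -31354*1/13584 = -15677/6792 ≈ -2.3082)
sqrt(J - 42566) = sqrt(-15677/6792 - 42566) = sqrt(-289123949/6792) = I*sqrt(490932465402)/3396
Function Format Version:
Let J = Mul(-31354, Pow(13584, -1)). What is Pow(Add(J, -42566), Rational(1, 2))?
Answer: Mul(Rational(1, 3396), I, Pow(490932465402, Rational(1, 2))) ≈ Mul(206.32, I)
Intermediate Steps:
J = Rational(-15677, 6792) (J = Mul(-31354, Rational(1, 13584)) = Rational(-15677, 6792) ≈ -2.3082)
Pow(Add(J, -42566), Rational(1, 2)) = Pow(Add(Rational(-15677, 6792), -42566), Rational(1, 2)) = Pow(Rational(-289123949, 6792), Rational(1, 2)) = Mul(Rational(1, 3396), I, Pow(490932465402, Rational(1, 2)))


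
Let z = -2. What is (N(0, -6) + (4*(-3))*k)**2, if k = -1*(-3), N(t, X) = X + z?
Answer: 1936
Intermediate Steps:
N(t, X) = -2 + X (N(t, X) = X - 2 = -2 + X)
k = 3
(N(0, -6) + (4*(-3))*k)**2 = ((-2 - 6) + (4*(-3))*3)**2 = (-8 - 12*3)**2 = (-8 - 36)**2 = (-44)**2 = 1936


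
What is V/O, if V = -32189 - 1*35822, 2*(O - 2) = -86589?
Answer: 136022/86585 ≈ 1.5710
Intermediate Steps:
O = -86585/2 (O = 2 + (½)*(-86589) = 2 - 86589/2 = -86585/2 ≈ -43293.)
V = -68011 (V = -32189 - 35822 = -68011)
V/O = -68011/(-86585/2) = -68011*(-2/86585) = 136022/86585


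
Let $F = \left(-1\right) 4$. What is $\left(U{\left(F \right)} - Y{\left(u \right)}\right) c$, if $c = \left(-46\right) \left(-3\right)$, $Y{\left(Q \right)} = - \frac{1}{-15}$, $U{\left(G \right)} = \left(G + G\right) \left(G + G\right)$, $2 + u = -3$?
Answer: $\frac{44114}{5} \approx 8822.8$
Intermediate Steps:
$u = -5$ ($u = -2 - 3 = -5$)
$F = -4$
$U{\left(G \right)} = 4 G^{2}$ ($U{\left(G \right)} = 2 G 2 G = 4 G^{2}$)
$Y{\left(Q \right)} = \frac{1}{15}$ ($Y{\left(Q \right)} = \left(-1\right) \left(- \frac{1}{15}\right) = \frac{1}{15}$)
$c = 138$
$\left(U{\left(F \right)} - Y{\left(u \right)}\right) c = \left(4 \left(-4\right)^{2} - \frac{1}{15}\right) 138 = \left(4 \cdot 16 - \frac{1}{15}\right) 138 = \left(64 - \frac{1}{15}\right) 138 = \frac{959}{15} \cdot 138 = \frac{44114}{5}$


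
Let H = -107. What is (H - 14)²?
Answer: 14641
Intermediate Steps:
(H - 14)² = (-107 - 14)² = (-121)² = 14641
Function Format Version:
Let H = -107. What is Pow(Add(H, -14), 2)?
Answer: 14641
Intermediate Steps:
Pow(Add(H, -14), 2) = Pow(Add(-107, -14), 2) = Pow(-121, 2) = 14641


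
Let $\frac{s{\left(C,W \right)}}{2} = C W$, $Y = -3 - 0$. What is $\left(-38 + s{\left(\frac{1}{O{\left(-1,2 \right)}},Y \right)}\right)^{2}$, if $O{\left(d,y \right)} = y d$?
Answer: $1225$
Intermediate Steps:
$O{\left(d,y \right)} = d y$
$Y = -3$ ($Y = -3 + 0 = -3$)
$s{\left(C,W \right)} = 2 C W$
$\left(-38 + s{\left(\frac{1}{O{\left(-1,2 \right)}},Y \right)}\right)^{2} = \left(-38 + 2 \frac{1}{\left(-1\right) 2} \left(-3\right)\right)^{2} = \left(-38 + 2 \frac{1}{-2} \left(-3\right)\right)^{2} = \left(-38 + 2 \left(- \frac{1}{2}\right) \left(-3\right)\right)^{2} = \left(-38 + 3\right)^{2} = \left(-35\right)^{2} = 1225$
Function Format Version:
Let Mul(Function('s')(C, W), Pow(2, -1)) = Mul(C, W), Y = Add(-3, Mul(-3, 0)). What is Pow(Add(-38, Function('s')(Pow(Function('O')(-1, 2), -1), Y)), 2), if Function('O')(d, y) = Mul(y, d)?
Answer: 1225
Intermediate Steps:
Function('O')(d, y) = Mul(d, y)
Y = -3 (Y = Add(-3, 0) = -3)
Function('s')(C, W) = Mul(2, C, W) (Function('s')(C, W) = Mul(2, Mul(C, W)) = Mul(2, C, W))
Pow(Add(-38, Function('s')(Pow(Function('O')(-1, 2), -1), Y)), 2) = Pow(Add(-38, Mul(2, Pow(Mul(-1, 2), -1), -3)), 2) = Pow(Add(-38, Mul(2, Pow(-2, -1), -3)), 2) = Pow(Add(-38, Mul(2, Rational(-1, 2), -3)), 2) = Pow(Add(-38, 3), 2) = Pow(-35, 2) = 1225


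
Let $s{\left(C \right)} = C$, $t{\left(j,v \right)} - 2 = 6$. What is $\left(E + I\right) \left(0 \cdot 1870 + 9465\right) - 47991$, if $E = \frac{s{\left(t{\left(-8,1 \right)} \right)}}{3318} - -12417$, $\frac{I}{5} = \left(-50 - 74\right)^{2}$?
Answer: $\frac{467366919662}{553} \approx 8.4515 \cdot 10^{8}$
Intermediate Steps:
$t{\left(j,v \right)} = 8$ ($t{\left(j,v \right)} = 2 + 6 = 8$)
$I = 76880$ ($I = 5 \left(-50 - 74\right)^{2} = 5 \left(-124\right)^{2} = 5 \cdot 15376 = 76880$)
$E = \frac{20599807}{1659}$ ($E = \frac{8}{3318} - -12417 = 8 \cdot \frac{1}{3318} + 12417 = \frac{4}{1659} + 12417 = \frac{20599807}{1659} \approx 12417.0$)
$\left(E + I\right) \left(0 \cdot 1870 + 9465\right) - 47991 = \left(\frac{20599807}{1659} + 76880\right) \left(0 \cdot 1870 + 9465\right) - 47991 = \frac{148143727 \left(0 + 9465\right)}{1659} - 47991 = \frac{148143727}{1659} \cdot 9465 - 47991 = \frac{467393458685}{553} - 47991 = \frac{467366919662}{553}$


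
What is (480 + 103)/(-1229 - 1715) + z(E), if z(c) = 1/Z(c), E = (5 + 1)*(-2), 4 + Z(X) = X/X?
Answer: -4693/8832 ≈ -0.53136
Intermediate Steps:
Z(X) = -3 (Z(X) = -4 + X/X = -4 + 1 = -3)
E = -12 (E = 6*(-2) = -12)
z(c) = -⅓ (z(c) = 1/(-3) = -⅓)
(480 + 103)/(-1229 - 1715) + z(E) = (480 + 103)/(-1229 - 1715) - ⅓ = 583/(-2944) - ⅓ = 583*(-1/2944) - ⅓ = -583/2944 - ⅓ = -4693/8832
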